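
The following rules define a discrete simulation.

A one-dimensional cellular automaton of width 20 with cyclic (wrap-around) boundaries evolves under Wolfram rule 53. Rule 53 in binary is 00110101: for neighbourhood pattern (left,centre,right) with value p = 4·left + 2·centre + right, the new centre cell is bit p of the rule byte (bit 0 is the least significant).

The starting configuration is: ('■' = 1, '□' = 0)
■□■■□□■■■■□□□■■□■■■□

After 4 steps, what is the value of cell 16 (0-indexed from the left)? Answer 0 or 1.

gen 0: ■□■■□□■■■■□□□■■□■■■□
gen 1: ■■□□■□□□□□■■□□□■□□□■
gen 2: □□■□■■■■■□□□■■□■■■□□
gen 3: ■□■■□□□□□■■□□□■□□□■■
gen 4: □■□□■■■■□□□■■□■■■□□□

1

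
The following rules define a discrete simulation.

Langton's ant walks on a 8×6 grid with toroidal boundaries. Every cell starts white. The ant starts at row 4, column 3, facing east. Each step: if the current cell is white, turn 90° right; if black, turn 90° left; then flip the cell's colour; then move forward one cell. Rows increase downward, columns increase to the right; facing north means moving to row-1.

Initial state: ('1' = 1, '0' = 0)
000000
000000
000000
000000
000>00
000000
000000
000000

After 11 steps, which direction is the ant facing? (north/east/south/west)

step 0: 000000
000000
000000
000000
000>00
000000
000000
000000
step 1: 000000
000000
000000
000000
000100
000v00
000000
000000
step 2: 000000
000000
000000
000000
000100
00<100
000000
000000
step 3: 000000
000000
000000
000000
00^100
001100
000000
000000
step 4: 000000
000000
000000
000000
001>00
001100
000000
000000
step 5: 000000
000000
000000
000^00
001000
001100
000000
000000
step 6: 000000
000000
000000
0001>0
001000
001100
000000
000000
step 7: 000000
000000
000000
000110
0010v0
001100
000000
000000
step 8: 000000
000000
000000
000110
001<10
001100
000000
000000
step 9: 000000
000000
000000
000^10
001110
001100
000000
000000
step 10: 000000
000000
000000
00<010
001110
001100
000000
000000
step 11: 000000
000000
00^000
001010
001110
001100
000000
000000

north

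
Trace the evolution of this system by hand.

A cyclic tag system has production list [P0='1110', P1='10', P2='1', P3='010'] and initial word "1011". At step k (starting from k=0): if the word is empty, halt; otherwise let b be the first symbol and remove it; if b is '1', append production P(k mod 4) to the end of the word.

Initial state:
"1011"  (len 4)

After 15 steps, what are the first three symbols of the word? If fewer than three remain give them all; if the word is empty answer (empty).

step 0: "1011"  (len 4)
step 1: "0111110"  (len 7)
step 2: "111110"  (len 6)
step 3: "111101"  (len 6)
step 4: "11101010"  (len 8)
step 5: "11010101110"  (len 11)
step 6: "101010111010"  (len 12)
step 7: "010101110101"  (len 12)
step 8: "10101110101"  (len 11)
step 9: "01011101011110"  (len 14)
step 10: "1011101011110"  (len 13)
step 11: "0111010111101"  (len 13)
step 12: "111010111101"  (len 12)
step 13: "110101111011110"  (len 15)
step 14: "1010111101111010"  (len 16)
step 15: "0101111011110101"  (len 16)

010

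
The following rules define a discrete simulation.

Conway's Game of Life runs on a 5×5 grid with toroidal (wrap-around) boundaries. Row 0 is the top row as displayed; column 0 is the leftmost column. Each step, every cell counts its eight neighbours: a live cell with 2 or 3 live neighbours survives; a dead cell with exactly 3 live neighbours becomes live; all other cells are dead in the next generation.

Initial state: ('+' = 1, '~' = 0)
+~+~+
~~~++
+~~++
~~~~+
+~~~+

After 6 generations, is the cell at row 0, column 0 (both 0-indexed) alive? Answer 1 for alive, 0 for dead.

0

k=0  +~+~+
~~~++
+~~++
~~~~+
+~~~+
k=1  ~+~~~
~++~~
+~~~~
~~~~~
~+~~~
k=2  ++~~~
+++~~
~+~~~
~~~~~
~~~~~
k=3  +~+~~
~~+~~
+++~~
~~~~~
~~~~~
k=4  ~+~~~
+~++~
~++~~
~+~~~
~~~~~
k=5  ~++~~
+~~+~
+~~+~
~++~~
~~~~~
k=6  ~++~~
+~~+~
+~~+~
~++~~
~~~~~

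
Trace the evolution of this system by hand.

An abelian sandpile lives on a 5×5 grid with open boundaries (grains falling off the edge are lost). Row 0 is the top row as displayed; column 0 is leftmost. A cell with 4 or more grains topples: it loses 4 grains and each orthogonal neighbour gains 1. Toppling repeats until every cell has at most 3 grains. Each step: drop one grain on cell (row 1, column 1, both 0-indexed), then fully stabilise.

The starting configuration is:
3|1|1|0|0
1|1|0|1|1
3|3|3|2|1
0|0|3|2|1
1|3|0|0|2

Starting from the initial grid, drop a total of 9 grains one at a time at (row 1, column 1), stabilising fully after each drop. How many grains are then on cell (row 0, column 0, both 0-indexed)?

0) 3|1|1|0|0
1|1|0|1|1
3|3|3|2|1
0|0|3|2|1
1|3|0|0|2
1) 3|1|1|0|0
1|2|0|1|1
3|3|3|2|1
0|0|3|2|1
1|3|0|0|2
2) 3|1|1|0|0
1|3|0|1|1
3|3|3|2|1
0|0|3|2|1
1|3|0|0|2
3) 3|2|1|0|0
3|1|2|1|1
0|2|1|3|1
1|2|0|3|1
1|3|1|0|2
4) 3|2|1|0|0
3|2|2|1|1
0|2|1|3|1
1|2|0|3|1
1|3|1|0|2
5) 3|2|1|0|0
3|3|2|1|1
0|2|1|3|1
1|2|0|3|1
1|3|1|0|2
6) 1|0|2|0|0
1|2|3|1|1
1|3|1|3|1
1|2|0|3|1
1|3|1|0|2
7) 1|0|2|0|0
1|3|3|1|1
1|3|1|3|1
1|2|0|3|1
1|3|1|0|2
8) 1|1|3|0|0
2|2|0|2|1
2|0|3|3|1
1|3|0|3|1
1|3|1|0|2
9) 1|1|3|0|0
2|3|0|2|1
2|0|3|3|1
1|3|0|3|1
1|3|1|0|2

1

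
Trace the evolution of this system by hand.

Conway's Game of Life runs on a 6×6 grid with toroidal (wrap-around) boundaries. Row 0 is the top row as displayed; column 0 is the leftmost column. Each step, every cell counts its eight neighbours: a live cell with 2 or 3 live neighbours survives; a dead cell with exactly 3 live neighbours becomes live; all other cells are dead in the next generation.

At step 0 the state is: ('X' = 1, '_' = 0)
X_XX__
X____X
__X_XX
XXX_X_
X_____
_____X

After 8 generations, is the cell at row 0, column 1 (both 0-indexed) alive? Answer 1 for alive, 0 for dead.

1

gen 0: X_XX__
X____X
__X_XX
XXX_X_
X_____
_____X
gen 1: XX__X_
X_X___
__X_X_
X_X_X_
X_____
XX___X
gen 2: __X___
X_X___
__X___
______
______
______
gen 3: _X____
__XX__
_X____
______
______
______
gen 4: __X___
_XX___
__X___
______
______
______
gen 5: _XX___
_XXX__
_XX___
______
______
______
gen 6: _X_X__
X__X__
_X_X__
______
______
______
gen 7: __X___
XX_XX_
__X___
______
______
______
gen 8: _XXX__
_X_X__
_XXX__
______
______
______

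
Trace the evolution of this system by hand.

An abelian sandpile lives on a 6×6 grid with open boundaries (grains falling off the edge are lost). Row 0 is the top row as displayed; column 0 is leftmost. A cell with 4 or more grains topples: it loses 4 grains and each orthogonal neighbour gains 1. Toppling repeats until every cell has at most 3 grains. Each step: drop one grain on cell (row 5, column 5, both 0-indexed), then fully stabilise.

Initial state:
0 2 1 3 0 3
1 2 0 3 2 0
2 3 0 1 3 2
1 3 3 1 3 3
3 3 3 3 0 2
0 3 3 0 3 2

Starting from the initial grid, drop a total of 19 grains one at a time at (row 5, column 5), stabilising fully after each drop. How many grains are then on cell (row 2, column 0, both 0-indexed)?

3

t=0: 0 2 1 3 0 3
1 2 0 3 2 0
2 3 0 1 3 2
1 3 3 1 3 3
3 3 3 3 0 2
0 3 3 0 3 2
t=1: 0 2 1 3 0 3
1 2 0 3 2 0
2 3 0 1 3 2
1 3 3 1 3 3
3 3 3 3 0 2
0 3 3 0 3 3
t=2: 0 2 1 3 0 3
1 2 0 3 2 0
2 3 0 1 3 2
1 3 3 1 3 3
3 3 3 3 1 3
0 3 3 1 0 1
t=3: 0 2 1 3 0 3
1 2 0 3 2 0
2 3 0 1 3 2
1 3 3 1 3 3
3 3 3 3 1 3
0 3 3 1 0 2
t=4: 0 2 1 3 0 3
1 2 0 3 2 0
2 3 0 1 3 2
1 3 3 1 3 3
3 3 3 3 1 3
0 3 3 1 0 3
t=5: 0 2 1 3 0 3
1 2 0 3 3 1
2 3 0 2 1 0
1 3 3 2 1 2
3 3 3 3 3 1
0 3 3 1 1 1
t=6: 0 2 1 3 0 3
1 2 0 3 3 1
2 3 0 2 1 0
1 3 3 2 1 2
3 3 3 3 3 1
0 3 3 1 1 2
t=7: 0 2 1 3 0 3
1 2 0 3 3 1
2 3 0 2 1 0
1 3 3 2 1 2
3 3 3 3 3 1
0 3 3 1 1 3
t=8: 0 2 1 3 0 3
1 2 0 3 3 1
2 3 0 2 1 0
1 3 3 2 1 2
3 3 3 3 3 2
0 3 3 1 2 0
t=9: 0 2 1 3 0 3
1 2 0 3 3 1
2 3 0 2 1 0
1 3 3 2 1 2
3 3 3 3 3 2
0 3 3 1 2 1
t=10: 0 2 1 3 0 3
1 2 0 3 3 1
2 3 0 2 1 0
1 3 3 2 1 2
3 3 3 3 3 2
0 3 3 1 2 2
t=11: 0 2 1 3 0 3
1 2 0 3 3 1
2 3 0 2 1 0
1 3 3 2 1 2
3 3 3 3 3 2
0 3 3 1 2 3
t=12: 0 2 1 3 0 3
1 2 0 3 3 1
2 3 0 2 1 0
1 3 3 2 1 2
3 3 3 3 3 3
0 3 3 1 3 0
t=13: 0 2 1 3 0 3
1 2 0 3 3 1
2 3 0 2 1 0
1 3 3 2 1 2
3 3 3 3 3 3
0 3 3 1 3 1
t=14: 0 2 1 3 0 3
1 2 0 3 3 1
2 3 0 2 1 0
1 3 3 2 1 2
3 3 3 3 3 3
0 3 3 1 3 2
t=15: 0 2 1 3 0 3
1 2 0 3 3 1
2 3 0 2 1 0
1 3 3 2 1 2
3 3 3 3 3 3
0 3 3 1 3 3
t=16: 0 2 1 3 0 3
1 3 0 3 3 1
3 0 2 3 1 0
3 2 2 0 3 3
0 3 3 3 2 1
2 1 2 0 2 2
t=17: 0 2 1 3 0 3
1 3 0 3 3 1
3 0 2 3 1 0
3 2 2 0 3 3
0 3 3 3 2 1
2 1 2 0 2 3
t=18: 0 2 1 3 0 3
1 3 0 3 3 1
3 0 2 3 1 0
3 2 2 0 3 3
0 3 3 3 2 2
2 1 2 0 3 0
t=19: 0 2 1 3 0 3
1 3 0 3 3 1
3 0 2 3 1 0
3 2 2 0 3 3
0 3 3 3 2 2
2 1 2 0 3 1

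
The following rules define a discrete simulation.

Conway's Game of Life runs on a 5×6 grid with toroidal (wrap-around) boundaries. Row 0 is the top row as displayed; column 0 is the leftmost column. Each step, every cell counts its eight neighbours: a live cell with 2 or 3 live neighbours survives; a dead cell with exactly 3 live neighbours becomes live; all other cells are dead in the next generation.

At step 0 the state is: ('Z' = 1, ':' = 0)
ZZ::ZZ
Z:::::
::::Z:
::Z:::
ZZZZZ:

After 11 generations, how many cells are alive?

step 0: ZZ::ZZ
Z:::::
::::Z:
::Z:::
ZZZZZ:
step 1: ::::Z:
ZZ::Z:
::::::
::Z:ZZ
::::Z:
step 2: :::ZZ:
:::::Z
ZZ:ZZ:
:::ZZZ
::::Z:
step 3: :::ZZZ
Z:Z::Z
Z:ZZ::
Z:Z:::
::::::
step 4: Z::ZZZ
Z:Z:::
Z:ZZ::
::ZZ::
:::ZZZ
step 5: ZZZ:::
Z:Z:::
::::::
:Z:::Z
Z:::::
step 6: Z:Z::Z
Z:Z:::
ZZ::::
Z:::::
::Z::Z
step 7: Z:ZZ:Z
::Z:::
Z::::Z
Z::::Z
:::::Z
step 8: ZZZZZZ
::ZZZ:
ZZ:::Z
::::Z:
:Z::::
step 9: Z::::Z
::::::
ZZZ::Z
:Z:::Z
:Z::::
step 10: Z:::::
::::::
:ZZ::Z
:::::Z
:Z:::Z
step 11: Z:::::
ZZ::::
Z:::::
:ZZ:ZZ
:::::Z

9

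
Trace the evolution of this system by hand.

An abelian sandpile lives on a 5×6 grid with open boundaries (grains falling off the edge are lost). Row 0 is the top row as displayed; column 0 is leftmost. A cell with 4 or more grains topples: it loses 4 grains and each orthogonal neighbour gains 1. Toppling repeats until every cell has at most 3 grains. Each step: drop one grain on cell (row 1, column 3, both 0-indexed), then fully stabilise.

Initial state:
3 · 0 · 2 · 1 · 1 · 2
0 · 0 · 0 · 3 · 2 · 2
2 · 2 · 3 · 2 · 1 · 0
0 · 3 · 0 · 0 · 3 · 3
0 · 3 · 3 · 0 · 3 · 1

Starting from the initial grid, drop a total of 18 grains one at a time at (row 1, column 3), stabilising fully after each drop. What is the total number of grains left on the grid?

54

k=0  3 · 0 · 2 · 1 · 1 · 2
0 · 0 · 0 · 3 · 2 · 2
2 · 2 · 3 · 2 · 1 · 0
0 · 3 · 0 · 0 · 3 · 3
0 · 3 · 3 · 0 · 3 · 1
k=1  3 · 0 · 2 · 2 · 1 · 2
0 · 0 · 1 · 0 · 3 · 2
2 · 2 · 3 · 3 · 1 · 0
0 · 3 · 0 · 0 · 3 · 3
0 · 3 · 3 · 0 · 3 · 1
k=2  3 · 0 · 2 · 2 · 1 · 2
0 · 0 · 1 · 1 · 3 · 2
2 · 2 · 3 · 3 · 1 · 0
0 · 3 · 0 · 0 · 3 · 3
0 · 3 · 3 · 0 · 3 · 1
k=3  3 · 0 · 2 · 2 · 1 · 2
0 · 0 · 1 · 2 · 3 · 2
2 · 2 · 3 · 3 · 1 · 0
0 · 3 · 0 · 0 · 3 · 3
0 · 3 · 3 · 0 · 3 · 1
k=4  3 · 0 · 2 · 2 · 1 · 2
0 · 0 · 1 · 3 · 3 · 2
2 · 2 · 3 · 3 · 1 · 0
0 · 3 · 0 · 0 · 3 · 3
0 · 3 · 3 · 0 · 3 · 1
k=5  3 · 0 · 2 · 3 · 2 · 2
0 · 0 · 3 · 2 · 0 · 3
2 · 3 · 0 · 1 · 3 · 0
0 · 3 · 1 · 1 · 3 · 3
0 · 3 · 3 · 0 · 3 · 1
k=6  3 · 0 · 2 · 3 · 2 · 2
0 · 0 · 3 · 3 · 0 · 3
2 · 3 · 0 · 1 · 3 · 0
0 · 3 · 1 · 1 · 3 · 3
0 · 3 · 3 · 0 · 3 · 1
k=7  3 · 1 · 0 · 1 · 3 · 2
0 · 1 · 1 · 2 · 1 · 3
2 · 3 · 1 · 2 · 3 · 0
0 · 3 · 1 · 1 · 3 · 3
0 · 3 · 3 · 0 · 3 · 1
k=8  3 · 1 · 0 · 1 · 3 · 2
0 · 1 · 1 · 3 · 1 · 3
2 · 3 · 1 · 2 · 3 · 0
0 · 3 · 1 · 1 · 3 · 3
0 · 3 · 3 · 0 · 3 · 1
k=9  3 · 1 · 0 · 2 · 3 · 2
0 · 1 · 2 · 0 · 2 · 3
2 · 3 · 1 · 3 · 3 · 0
0 · 3 · 1 · 1 · 3 · 3
0 · 3 · 3 · 0 · 3 · 1
k=10  3 · 1 · 0 · 2 · 3 · 2
0 · 1 · 2 · 1 · 2 · 3
2 · 3 · 1 · 3 · 3 · 0
0 · 3 · 1 · 1 · 3 · 3
0 · 3 · 3 · 0 · 3 · 1
k=11  3 · 1 · 0 · 2 · 3 · 2
0 · 1 · 2 · 2 · 2 · 3
2 · 3 · 1 · 3 · 3 · 0
0 · 3 · 1 · 1 · 3 · 3
0 · 3 · 3 · 0 · 3 · 1
k=12  3 · 1 · 0 · 2 · 3 · 2
0 · 1 · 2 · 3 · 2 · 3
2 · 3 · 1 · 3 · 3 · 0
0 · 3 · 1 · 1 · 3 · 3
0 · 3 · 3 · 0 · 3 · 1
k=13  3 · 1 · 1 · 0 · 2 · 0
0 · 1 · 3 · 3 · 2 · 1
2 · 3 · 2 · 1 · 2 · 3
0 · 3 · 1 · 3 · 2 · 0
0 · 3 · 3 · 1 · 0 · 3
k=14  3 · 1 · 2 · 1 · 2 · 0
0 · 2 · 0 · 1 · 3 · 1
2 · 3 · 3 · 2 · 2 · 3
0 · 3 · 1 · 3 · 2 · 0
0 · 3 · 3 · 1 · 0 · 3
k=15  3 · 1 · 2 · 1 · 2 · 0
0 · 2 · 0 · 2 · 3 · 1
2 · 3 · 3 · 2 · 2 · 3
0 · 3 · 1 · 3 · 2 · 0
0 · 3 · 3 · 1 · 0 · 3
k=16  3 · 1 · 2 · 1 · 2 · 0
0 · 2 · 0 · 3 · 3 · 1
2 · 3 · 3 · 2 · 2 · 3
0 · 3 · 1 · 3 · 2 · 0
0 · 3 · 3 · 1 · 0 · 3
k=17  3 · 1 · 2 · 2 · 3 · 0
0 · 2 · 1 · 1 · 0 · 2
2 · 3 · 3 · 3 · 3 · 3
0 · 3 · 1 · 3 · 2 · 0
0 · 3 · 3 · 1 · 0 · 3
k=18  3 · 1 · 2 · 2 · 3 · 0
0 · 2 · 1 · 2 · 0 · 2
2 · 3 · 3 · 3 · 3 · 3
0 · 3 · 1 · 3 · 2 · 0
0 · 3 · 3 · 1 · 0 · 3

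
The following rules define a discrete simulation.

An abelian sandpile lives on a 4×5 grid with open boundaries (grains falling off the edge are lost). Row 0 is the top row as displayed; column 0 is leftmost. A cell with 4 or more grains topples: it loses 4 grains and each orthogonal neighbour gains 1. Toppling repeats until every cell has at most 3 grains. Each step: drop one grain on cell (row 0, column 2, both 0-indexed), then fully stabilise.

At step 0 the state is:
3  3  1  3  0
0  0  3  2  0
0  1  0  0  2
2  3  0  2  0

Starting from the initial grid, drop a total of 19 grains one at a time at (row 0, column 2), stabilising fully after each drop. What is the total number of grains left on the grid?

32

k=0  3  3  1  3  0
0  0  3  2  0
0  1  0  0  2
2  3  0  2  0
k=1  3  3  2  3  0
0  0  3  2  0
0  1  0  0  2
2  3  0  2  0
k=2  3  3  3  3  0
0  0  3  2  0
0  1  0  0  2
2  3  0  2  0
k=3  0  1  3  1  1
1  2  1  0  1
0  1  1  1  2
2  3  0  2  0
k=4  0  2  0  2  1
1  2  2  0  1
0  1  1  1  2
2  3  0  2  0
k=5  0  2  1  2  1
1  2  2  0  1
0  1  1  1  2
2  3  0  2  0
k=6  0  2  2  2  1
1  2  2  0  1
0  1  1  1  2
2  3  0  2  0
k=7  0  2  3  2  1
1  2  2  0  1
0  1  1  1  2
2  3  0  2  0
k=8  0  3  0  3  1
1  2  3  0  1
0  1  1  1  2
2  3  0  2  0
k=9  0  3  1  3  1
1  2  3  0  1
0  1  1  1  2
2  3  0  2  0
k=10  0  3  2  3  1
1  2  3  0  1
0  1  1  1  2
2  3  0  2  0
k=11  0  3  3  3  1
1  2  3  0  1
0  1  1  1  2
2  3  0  2  0
k=12  1  1  3  0  2
2  0  1  2  1
0  2  2  1  2
2  3  0  2  0
k=13  1  2  0  1  2
2  0  2  2  1
0  2  2  1  2
2  3  0  2  0
k=14  1  2  1  1  2
2  0  2  2  1
0  2  2  1  2
2  3  0  2  0
k=15  1  2  2  1  2
2  0  2  2  1
0  2  2  1  2
2  3  0  2  0
k=16  1  2  3  1  2
2  0  2  2  1
0  2  2  1  2
2  3  0  2  0
k=17  1  3  0  2  2
2  0  3  2  1
0  2  2  1  2
2  3  0  2  0
k=18  1  3  1  2  2
2  0  3  2  1
0  2  2  1  2
2  3  0  2  0
k=19  1  3  2  2  2
2  0  3  2  1
0  2  2  1  2
2  3  0  2  0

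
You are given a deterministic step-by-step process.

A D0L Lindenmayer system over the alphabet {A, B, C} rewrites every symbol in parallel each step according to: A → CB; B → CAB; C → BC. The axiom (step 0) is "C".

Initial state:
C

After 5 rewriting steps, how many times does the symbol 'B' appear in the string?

29

t=0: C
t=1: BC
t=2: CABBC
t=3: BCCBCABCABBC
t=4: CABBCBCCABBCCBCABBCCBCABCABBC
t=5: BCCBCABCABBCCABBCBCCBCABCABBCBCCABBCCBCABCABBCBCCABBCCBCABBCCBCABCABBC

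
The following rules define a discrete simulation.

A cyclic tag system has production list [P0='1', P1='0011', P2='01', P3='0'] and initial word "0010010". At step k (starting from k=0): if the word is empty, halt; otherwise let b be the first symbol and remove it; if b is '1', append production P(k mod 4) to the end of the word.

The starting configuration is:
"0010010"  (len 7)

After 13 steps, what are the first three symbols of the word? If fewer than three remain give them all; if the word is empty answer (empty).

101

gen 0: "0010010"  (len 7)
gen 1: "010010"  (len 6)
gen 2: "10010"  (len 5)
gen 3: "001001"  (len 6)
gen 4: "01001"  (len 5)
gen 5: "1001"  (len 4)
gen 6: "0010011"  (len 7)
gen 7: "010011"  (len 6)
gen 8: "10011"  (len 5)
gen 9: "00111"  (len 5)
gen 10: "0111"  (len 4)
gen 11: "111"  (len 3)
gen 12: "110"  (len 3)
gen 13: "101"  (len 3)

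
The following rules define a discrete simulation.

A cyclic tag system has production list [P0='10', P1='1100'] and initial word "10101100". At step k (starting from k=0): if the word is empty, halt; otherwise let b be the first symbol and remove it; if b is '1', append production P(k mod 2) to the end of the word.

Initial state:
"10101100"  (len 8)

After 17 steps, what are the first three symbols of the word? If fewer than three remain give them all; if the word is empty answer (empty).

010

0) "10101100"  (len 8)
1) "010110010"  (len 9)
2) "10110010"  (len 8)
3) "011001010"  (len 9)
4) "11001010"  (len 8)
5) "100101010"  (len 9)
6) "001010101100"  (len 12)
7) "01010101100"  (len 11)
8) "1010101100"  (len 10)
9) "01010110010"  (len 11)
10) "1010110010"  (len 10)
11) "01011001010"  (len 11)
12) "1011001010"  (len 10)
13) "01100101010"  (len 11)
14) "1100101010"  (len 10)
15) "10010101010"  (len 11)
16) "00101010101100"  (len 14)
17) "0101010101100"  (len 13)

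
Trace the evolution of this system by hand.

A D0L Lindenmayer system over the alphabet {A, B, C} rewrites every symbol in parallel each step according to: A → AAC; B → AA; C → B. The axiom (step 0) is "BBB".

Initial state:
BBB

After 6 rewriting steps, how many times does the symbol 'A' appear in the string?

gen 0: BBB
gen 1: AAAAAA
gen 2: AACAACAACAACAACAAC
gen 3: AACAACBAACAACBAACAACBAACAACBAACAACBAACAACB
gen 4: AACAACBAACAACBAAAACAACBAACAACBAAAACAACBAACAACBAAAACAACBAACAACBAAAACAACBAACAACBAAAACAACBAACAACBAA
gen 5: AACAACBAACAACBAAAACAACBAACAACBAAAACAACAACAACBAACAACBAAAACA…CAACBAACAACBAAAACAACAACAACBAACAACBAAAACAACBAACAACBAAAACAAC  (len 228)
gen 6: AACAACBAACAACBAAAACAACBAACAACBAAAACAACAACAACBAACAACBAAAACA…AACAACAACAACBAACAACBAAAACAACBAACAACBAAAACAACAACAACBAACAACB  (len 540)

336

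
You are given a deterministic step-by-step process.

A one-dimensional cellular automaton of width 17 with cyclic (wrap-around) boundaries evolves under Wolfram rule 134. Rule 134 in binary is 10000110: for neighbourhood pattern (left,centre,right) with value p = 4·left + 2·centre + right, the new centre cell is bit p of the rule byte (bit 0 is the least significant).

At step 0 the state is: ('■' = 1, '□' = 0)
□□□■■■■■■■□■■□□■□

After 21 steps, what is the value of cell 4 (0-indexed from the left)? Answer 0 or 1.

0

0) □□□■■■■■■■□■■□□■□
1) □□■□■■■■■□□□□□■■□
2) □■■□□■■■□□□□□■□□□
3) ■□□□■□■□□□□□■■□□□
4) ■□□■■□■□□□□■□□□□■
5) □□■□□□■□□□■■□□□■□
6) □■■□□■■□□■□□□□■■□
7) ■□□□■□□□■■□□□■□□□
8) ■□□■■□□■□□□□■■□□■
9) □□■□□□■■□□□■□□□■□
10) □■■□□■□□□□■■□□■■□
11) ■□□□■■□□□■□□□■□□□
12) ■□□■□□□□■■□□■■□□■
13) □□■■□□□■□□□■□□□■□
14) □■□□□□■■□□■■□□■■□
15) ■■□□□■□□□■□□□■□□□
16) □□□□■■□□■■□□■■□□■
17) □□□■□□□■□□□■□□□■■
18) □□■■□□■■□□■■□□■□□
19) □■□□□■□□□■□□□■■□□
20) ■■□□■■□□■■□□■□□□□
21) □□□■□□□■□□□■■□□□■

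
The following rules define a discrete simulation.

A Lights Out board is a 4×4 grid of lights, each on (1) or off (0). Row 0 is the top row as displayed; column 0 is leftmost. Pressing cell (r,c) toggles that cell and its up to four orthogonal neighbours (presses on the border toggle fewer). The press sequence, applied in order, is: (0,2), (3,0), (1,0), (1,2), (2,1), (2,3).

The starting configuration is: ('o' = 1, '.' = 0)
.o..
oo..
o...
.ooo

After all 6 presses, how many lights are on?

8

t=0: .o..
oo..
o...
.ooo
t=1: ..oo
ooo.
o...
.ooo
t=2: ..oo
ooo.
....
o.oo
t=3: o.oo
..o.
o...
o.oo
t=4: o..o
.o.o
o.o.
o.oo
t=5: o..o
...o
.o..
oooo
t=6: o..o
....
.ooo
ooo.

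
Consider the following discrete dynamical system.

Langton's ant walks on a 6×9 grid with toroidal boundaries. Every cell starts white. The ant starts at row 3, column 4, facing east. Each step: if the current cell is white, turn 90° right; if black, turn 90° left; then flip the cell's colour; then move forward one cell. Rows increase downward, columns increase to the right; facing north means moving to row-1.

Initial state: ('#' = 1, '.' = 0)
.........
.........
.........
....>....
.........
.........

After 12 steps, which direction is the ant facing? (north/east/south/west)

east

t=0: .........
.........
.........
....>....
.........
.........
t=1: .........
.........
.........
....#....
....v....
.........
t=2: .........
.........
.........
....#....
...<#....
.........
t=3: .........
.........
.........
...^#....
...##....
.........
t=4: .........
.........
.........
...#>....
...##....
.........
t=5: .........
.........
....^....
...#.....
...##....
.........
t=6: .........
.........
....#>...
...#.....
...##....
.........
t=7: .........
.........
....##...
...#.v...
...##....
.........
t=8: .........
.........
....##...
...#<#...
...##....
.........
t=9: .........
.........
....^#...
...###...
...##....
.........
t=10: .........
.........
...<.#...
...###...
...##....
.........
t=11: .........
...^.....
...#.#...
...###...
...##....
.........
t=12: .........
...#>....
...#.#...
...###...
...##....
.........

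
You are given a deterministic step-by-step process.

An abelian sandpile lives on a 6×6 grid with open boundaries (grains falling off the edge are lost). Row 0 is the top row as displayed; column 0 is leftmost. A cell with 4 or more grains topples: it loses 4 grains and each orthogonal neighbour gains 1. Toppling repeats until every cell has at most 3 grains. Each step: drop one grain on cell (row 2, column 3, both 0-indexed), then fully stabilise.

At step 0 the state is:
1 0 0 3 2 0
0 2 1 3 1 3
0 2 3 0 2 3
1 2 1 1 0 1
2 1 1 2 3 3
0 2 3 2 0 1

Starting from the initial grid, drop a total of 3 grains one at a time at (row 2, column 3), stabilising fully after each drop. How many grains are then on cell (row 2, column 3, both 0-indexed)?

3

0) 1 0 0 3 2 0
0 2 1 3 1 3
0 2 3 0 2 3
1 2 1 1 0 1
2 1 1 2 3 3
0 2 3 2 0 1
1) 1 0 0 3 2 0
0 2 1 3 1 3
0 2 3 1 2 3
1 2 1 1 0 1
2 1 1 2 3 3
0 2 3 2 0 1
2) 1 0 0 3 2 0
0 2 1 3 1 3
0 2 3 2 2 3
1 2 1 1 0 1
2 1 1 2 3 3
0 2 3 2 0 1
3) 1 0 0 3 2 0
0 2 1 3 1 3
0 2 3 3 2 3
1 2 1 1 0 1
2 1 1 2 3 3
0 2 3 2 0 1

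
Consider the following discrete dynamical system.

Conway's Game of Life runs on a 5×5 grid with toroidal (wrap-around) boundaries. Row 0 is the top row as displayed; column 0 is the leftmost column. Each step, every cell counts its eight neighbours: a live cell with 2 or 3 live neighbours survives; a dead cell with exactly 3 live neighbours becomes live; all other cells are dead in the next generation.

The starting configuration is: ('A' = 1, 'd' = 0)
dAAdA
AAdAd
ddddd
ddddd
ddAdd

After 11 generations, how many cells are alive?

3

[0] dAAdA
AAdAd
ddddd
ddddd
ddAdd
[1] ddddA
AAdAA
ddddd
ddddd
dAAAd
[2] ddddd
AddAA
AdddA
ddAdd
ddAAd
[3] ddAdd
AddAd
AAddd
dAAdA
ddAAd
[4] dAAdA
AdAdA
dddAd
ddddA
ddddd
[5] dAAdA
AdAdA
AddAd
ddddd
AddAd
[6] ddAdd
ddAdd
AAdAd
ddddd
AAAAA
[7] AdddA
ddAAd
dAAdd
ddddd
AAAAA
[8] ddddd
AdAAA
dAAAd
ddddA
dAAAd
[9] Adddd
AdddA
dAddd
AdddA
ddAAd
[10] AAdAd
AAddA
dAddd
AAAAA
AAdAd
[11] dddAd
ddddA
ddddd
dddAd
ddddd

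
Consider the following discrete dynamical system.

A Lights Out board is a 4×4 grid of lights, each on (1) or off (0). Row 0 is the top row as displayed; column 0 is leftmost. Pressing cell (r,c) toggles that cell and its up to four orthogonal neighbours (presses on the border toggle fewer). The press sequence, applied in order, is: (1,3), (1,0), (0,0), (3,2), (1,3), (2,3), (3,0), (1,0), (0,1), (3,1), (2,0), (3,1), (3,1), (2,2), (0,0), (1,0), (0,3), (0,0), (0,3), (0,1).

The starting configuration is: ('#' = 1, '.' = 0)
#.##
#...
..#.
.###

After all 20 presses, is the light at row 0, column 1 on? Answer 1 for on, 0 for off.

k=0  #.##
#...
..#.
.###
k=1  #.#.
#.##
..##
.###
k=2  ..#.
.###
#.##
.###
k=3  ###.
####
#.##
.###
k=4  ###.
####
#..#
....
k=5  ####
##..
#...
....
k=6  ####
##.#
#.##
...#
k=7  ####
##.#
..##
##.#
k=8  .###
...#
#.##
##.#
k=9  #..#
.#.#
#.##
##.#
k=10  #..#
.#.#
####
..##
k=11  #..#
##.#
..##
#.##
k=12  #..#
##.#
.###
.#.#
k=13  #..#
##.#
..##
#.##
k=14  #..#
####
.#..
#..#
k=15  .#.#
.###
.#..
#..#
k=16  ##.#
#.##
##..
#..#
k=17  ###.
#.#.
##..
#..#
k=18  ..#.
..#.
##..
#..#
k=19  ...#
..##
##..
#..#
k=20  ####
.###
##..
#..#

1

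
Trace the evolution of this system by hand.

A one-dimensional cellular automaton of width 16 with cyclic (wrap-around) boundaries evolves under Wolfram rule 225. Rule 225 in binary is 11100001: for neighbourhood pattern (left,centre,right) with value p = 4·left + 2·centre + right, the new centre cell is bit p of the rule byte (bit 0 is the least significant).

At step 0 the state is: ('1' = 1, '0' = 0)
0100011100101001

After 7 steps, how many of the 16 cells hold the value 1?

step 0: 0100011100101001
step 1: 1001001100010000
step 2: 0000000101000110
step 3: 1111110010010010
step 4: 0111110000000001
step 5: 1011110111111100
step 6: 0101111011111100
step 7: 0010111101111101

11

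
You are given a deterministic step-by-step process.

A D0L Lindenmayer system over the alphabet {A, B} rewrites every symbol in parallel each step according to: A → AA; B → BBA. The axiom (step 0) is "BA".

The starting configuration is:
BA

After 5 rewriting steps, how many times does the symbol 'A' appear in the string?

step 0: BA
step 1: BBAAA
step 2: BBABBAAAAAAA
step 3: BBABBAAABBABBAAAAAAAAAAAAAAA
step 4: BBABBAAABBABBAAAAAAABBABBAAABBABBAAAAAAAAAAAAAAAAAAAAAAAAAAAAAAA
step 5: BBABBAAABBABBAAAAAAABBABBAAABBABBAAAAAAAAAAAAAAABBABBAAABB…AAAAAAAAAAAAAAAAAAAAAAAAAAAAAAAAAAAAAAAAAAAAAAAAAAAAAAAAAA  (len 144)

112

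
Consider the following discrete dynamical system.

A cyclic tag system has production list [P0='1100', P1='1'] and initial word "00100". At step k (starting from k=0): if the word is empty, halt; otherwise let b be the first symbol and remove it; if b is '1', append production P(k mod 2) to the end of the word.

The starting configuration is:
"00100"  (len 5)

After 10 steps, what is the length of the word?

step 0: "00100"  (len 5)
step 1: "0100"  (len 4)
step 2: "100"  (len 3)
step 3: "001100"  (len 6)
step 4: "01100"  (len 5)
step 5: "1100"  (len 4)
step 6: "1001"  (len 4)
step 7: "0011100"  (len 7)
step 8: "011100"  (len 6)
step 9: "11100"  (len 5)
step 10: "11001"  (len 5)

5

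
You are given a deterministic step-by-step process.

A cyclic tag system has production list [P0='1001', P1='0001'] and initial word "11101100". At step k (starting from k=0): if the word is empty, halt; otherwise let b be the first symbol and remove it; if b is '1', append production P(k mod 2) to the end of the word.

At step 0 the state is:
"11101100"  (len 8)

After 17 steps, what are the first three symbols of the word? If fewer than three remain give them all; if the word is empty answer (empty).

k=0  "11101100"  (len 8)
k=1  "11011001001"  (len 11)
k=2  "10110010010001"  (len 14)
k=3  "01100100100011001"  (len 17)
k=4  "1100100100011001"  (len 16)
k=5  "1001001000110011001"  (len 19)
k=6  "0010010001100110010001"  (len 22)
k=7  "010010001100110010001"  (len 21)
k=8  "10010001100110010001"  (len 20)
k=9  "00100011001100100011001"  (len 23)
k=10  "0100011001100100011001"  (len 22)
k=11  "100011001100100011001"  (len 21)
k=12  "000110011001000110010001"  (len 24)
k=13  "00110011001000110010001"  (len 23)
k=14  "0110011001000110010001"  (len 22)
k=15  "110011001000110010001"  (len 21)
k=16  "100110010001100100010001"  (len 24)
k=17  "001100100011001000100011001"  (len 27)

001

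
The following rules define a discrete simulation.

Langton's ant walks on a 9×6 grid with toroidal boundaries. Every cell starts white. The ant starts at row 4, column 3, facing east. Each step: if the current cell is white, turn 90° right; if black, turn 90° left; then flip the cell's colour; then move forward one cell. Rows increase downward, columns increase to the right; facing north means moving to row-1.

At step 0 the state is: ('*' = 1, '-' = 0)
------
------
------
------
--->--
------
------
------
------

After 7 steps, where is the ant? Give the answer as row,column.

4,4

0) ------
------
------
------
--->--
------
------
------
------
1) ------
------
------
------
---*--
---v--
------
------
------
2) ------
------
------
------
---*--
--<*--
------
------
------
3) ------
------
------
------
--^*--
--**--
------
------
------
4) ------
------
------
------
--*>--
--**--
------
------
------
5) ------
------
------
---^--
--*---
--**--
------
------
------
6) ------
------
------
---*>-
--*---
--**--
------
------
------
7) ------
------
------
---**-
--*-v-
--**--
------
------
------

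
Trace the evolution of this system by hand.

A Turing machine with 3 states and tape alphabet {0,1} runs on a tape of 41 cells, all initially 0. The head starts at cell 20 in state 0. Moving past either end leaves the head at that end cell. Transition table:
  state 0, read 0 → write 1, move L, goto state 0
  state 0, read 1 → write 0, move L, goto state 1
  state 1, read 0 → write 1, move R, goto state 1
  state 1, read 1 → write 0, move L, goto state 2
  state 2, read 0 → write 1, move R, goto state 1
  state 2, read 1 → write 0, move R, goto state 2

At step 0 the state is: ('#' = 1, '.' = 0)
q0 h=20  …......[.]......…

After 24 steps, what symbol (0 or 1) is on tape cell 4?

gen 0: q0 h=20  …......[.]......…
gen 1: q0 h=19  …......[.]#.....…
gen 2: q0 h=18  …......[.]##....…
gen 3: q0 h=17  …......[.]###...…
gen 4: q0 h=16  …......[.]####..…
gen 5: q0 h=15  …......[.]#####.…
gen 6: q0 h=14  …......[.]######…
gen 7: q0 h=13  …......[.]######…
gen 8: q0 h=12  …......[.]######…
gen 9: q0 h=11  …......[.]######…
gen 10: q0 h=10  …......[.]######…
gen 11: q0 h= 9  …......[.]######…
gen 12: q0 h= 8  …......[.]######…
gen 13: q0 h= 7  …......[.]######…
gen 14: q0 h= 6  |......[.]######…
gen 15: q0 h= 5  |.....[.]######…
gen 16: q0 h= 4  |....[.]######…
gen 17: q0 h= 3  |...[.]######…
gen 18: q0 h= 2  |..[.]######…
gen 19: q0 h= 1  |.[.]######…
gen 20: q0 h= 0  |[.]######…
gen 21: q0 h= 0  |[#]######…
gen 22: q1 h= 0  |[.]######…
gen 23: q1 h= 1  |#[#]######…
gen 24: q2 h= 0  |[#].#####…

1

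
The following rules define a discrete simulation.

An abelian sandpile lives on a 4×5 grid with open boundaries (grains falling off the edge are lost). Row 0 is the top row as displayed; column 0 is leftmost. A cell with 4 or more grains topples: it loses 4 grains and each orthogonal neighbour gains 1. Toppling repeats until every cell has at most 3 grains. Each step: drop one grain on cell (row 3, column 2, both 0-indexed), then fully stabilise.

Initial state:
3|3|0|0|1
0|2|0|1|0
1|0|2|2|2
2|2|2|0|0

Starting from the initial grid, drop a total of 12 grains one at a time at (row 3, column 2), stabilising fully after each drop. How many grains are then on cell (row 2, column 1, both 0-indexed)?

[0] 3|3|0|0|1
0|2|0|1|0
1|0|2|2|2
2|2|2|0|0
[1] 3|3|0|0|1
0|2|0|1|0
1|0|2|2|2
2|2|3|0|0
[2] 3|3|0|0|1
0|2|0|1|0
1|0|3|2|2
2|3|0|1|0
[3] 3|3|0|0|1
0|2|0|1|0
1|0|3|2|2
2|3|1|1|0
[4] 3|3|0|0|1
0|2|0|1|0
1|0|3|2|2
2|3|2|1|0
[5] 3|3|0|0|1
0|2|0|1|0
1|0|3|2|2
2|3|3|1|0
[6] 3|3|0|0|1
0|2|1|1|0
1|2|0|3|2
3|0|2|2|0
[7] 3|3|0|0|1
0|2|1|1|0
1|2|0|3|2
3|0|3|2|0
[8] 3|3|0|0|1
0|2|1|1|0
1|2|1|3|2
3|1|0|3|0
[9] 3|3|0|0|1
0|2|1|1|0
1|2|1|3|2
3|1|1|3|0
[10] 3|3|0|0|1
0|2|1|1|0
1|2|1|3|2
3|1|2|3|0
[11] 3|3|0|0|1
0|2|1|1|0
1|2|1|3|2
3|1|3|3|0
[12] 3|3|0|0|1
0|2|1|2|0
1|2|3|0|3
3|2|1|1|1

2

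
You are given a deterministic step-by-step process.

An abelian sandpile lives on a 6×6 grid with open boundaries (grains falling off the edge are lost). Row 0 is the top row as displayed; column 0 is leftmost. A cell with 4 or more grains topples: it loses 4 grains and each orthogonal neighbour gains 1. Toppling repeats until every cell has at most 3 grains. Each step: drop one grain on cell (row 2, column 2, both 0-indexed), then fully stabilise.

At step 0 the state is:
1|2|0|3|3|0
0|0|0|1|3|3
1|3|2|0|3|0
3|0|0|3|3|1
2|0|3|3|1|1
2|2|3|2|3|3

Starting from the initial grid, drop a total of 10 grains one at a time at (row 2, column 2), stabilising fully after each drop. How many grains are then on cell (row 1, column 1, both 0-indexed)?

1

k=0  1|2|0|3|3|0
0|0|0|1|3|3
1|3|2|0|3|0
3|0|0|3|3|1
2|0|3|3|1|1
2|2|3|2|3|3
k=1  1|2|0|3|3|0
0|0|0|1|3|3
1|3|3|0|3|0
3|0|0|3|3|1
2|0|3|3|1|1
2|2|3|2|3|3
k=2  1|2|0|3|3|0
0|1|1|1|3|3
2|0|1|1|3|0
3|1|1|3|3|1
2|0|3|3|1|1
2|2|3|2|3|3
k=3  1|2|0|3|3|0
0|1|1|1|3|3
2|0|2|1|3|0
3|1|1|3|3|1
2|0|3|3|1|1
2|2|3|2|3|3
k=4  1|2|0|3|3|0
0|1|1|1|3|3
2|0|3|1|3|0
3|1|1|3|3|1
2|0|3|3|1|1
2|2|3|2|3|3
k=5  1|2|0|3|3|0
0|1|2|1|3|3
2|1|0|2|3|0
3|1|2|3|3|1
2|0|3|3|1|1
2|2|3|2|3|3
k=6  1|2|0|3|3|0
0|1|2|1|3|3
2|1|1|2|3|0
3|1|2|3|3|1
2|0|3|3|1|1
2|2|3|2|3|3
k=7  1|2|0|3|3|0
0|1|2|1|3|3
2|1|2|2|3|0
3|1|2|3|3|1
2|0|3|3|1|1
2|2|3|2|3|3
k=8  1|2|0|3|3|0
0|1|2|1|3|3
2|1|3|2|3|0
3|1|2|3|3|1
2|0|3|3|1|1
2|2|3|2|3|3
k=9  1|2|0|3|3|0
0|1|3|1|3|3
2|2|0|3|3|0
3|1|3|3|3|1
2|0|3|3|1|1
2|2|3|2|3|3
k=10  1|2|0|3|3|0
0|1|3|1|3|3
2|2|1|3|3|0
3|1|3|3|3|1
2|0|3|3|1|1
2|2|3|2|3|3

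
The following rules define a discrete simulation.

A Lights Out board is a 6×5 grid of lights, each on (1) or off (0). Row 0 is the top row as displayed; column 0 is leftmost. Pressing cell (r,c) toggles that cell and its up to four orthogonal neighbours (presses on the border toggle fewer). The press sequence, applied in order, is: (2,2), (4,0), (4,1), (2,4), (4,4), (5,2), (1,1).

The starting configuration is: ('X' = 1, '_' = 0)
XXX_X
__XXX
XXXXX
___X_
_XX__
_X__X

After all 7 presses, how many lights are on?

22

t=0: XXX_X
__XXX
XXXXX
___X_
_XX__
_X__X
t=1: XXX_X
___XX
X___X
__XX_
_XX__
_X__X
t=2: XXX_X
___XX
X___X
X_XX_
X_X__
XX__X
t=3: XXX_X
___XX
X___X
XXXX_
_X___
X___X
t=4: XXX_X
___X_
X__X_
XXXXX
_X___
X___X
t=5: XXX_X
___X_
X__X_
XXXX_
_X_XX
X____
t=6: XXX_X
___X_
X__X_
XXXX_
_XXXX
XXXX_
t=7: X_X_X
XXXX_
XX_X_
XXXX_
_XXXX
XXXX_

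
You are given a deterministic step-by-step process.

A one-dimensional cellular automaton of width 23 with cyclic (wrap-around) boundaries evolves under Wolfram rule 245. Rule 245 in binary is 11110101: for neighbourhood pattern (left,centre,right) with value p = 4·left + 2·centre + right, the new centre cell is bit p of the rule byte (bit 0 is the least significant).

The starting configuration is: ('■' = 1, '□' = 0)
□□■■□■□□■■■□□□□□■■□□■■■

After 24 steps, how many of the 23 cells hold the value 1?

step 0: □□■■□■□□■■■□□□□□■■□□■■■
step 1: ■□□■■■■□□■■■■■■□□■■□□■■
step 2: ■■□□■■■■□□■■■■■■□□■■□□■
step 3: ■■■□□■■■■□□■■■■■■□□■■□□
step 4: □■■■□□■■■■□□■■■■■■□□■■□
step 5: □□■■■□□■■■■□□■■■■■■□□■■
step 6: ■□□■■■□□■■■■□□■■■■■■□□■
step 7: ■■□□■■■□□■■■■□□■■■■■■□□
step 8: □■■□□■■■□□■■■■□□■■■■■■□
step 9: □□■■□□■■■□□■■■■□□■■■■■■
step 10: ■□□■■□□■■■□□■■■■□□■■■■■
step 11: ■■□□■■□□■■■□□■■■■□□■■■■
step 12: ■■■□□■■□□■■■□□■■■■□□■■■
step 13: ■■■■□□■■□□■■■□□■■■■□□■■
step 14: ■■■■■□□■■□□■■■□□■■■■□□■
step 15: ■■■■■■□□■■□□■■■□□■■■■□□
step 16: □■■■■■■□□■■□□■■■□□■■■■□
step 17: □□■■■■■■□□■■□□■■■□□■■■■
step 18: ■□□■■■■■■□□■■□□■■■□□■■■
step 19: ■■□□■■■■■■□□■■□□■■■□□■■
step 20: ■■■□□■■■■■■□□■■□□■■■□□■
step 21: ■■■■□□■■■■■■□□■■□□■■■□□
step 22: □■■■■□□■■■■■■□□■■□□■■■□
step 23: □□■■■■□□■■■■■■□□■■□□■■■
step 24: ■□□■■■■□□■■■■■■□□■■□□■■

15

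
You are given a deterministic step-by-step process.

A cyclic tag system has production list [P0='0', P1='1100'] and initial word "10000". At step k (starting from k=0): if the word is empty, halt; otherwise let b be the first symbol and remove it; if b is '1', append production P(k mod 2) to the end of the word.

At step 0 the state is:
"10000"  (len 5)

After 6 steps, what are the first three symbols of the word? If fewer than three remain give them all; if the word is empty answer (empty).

(empty)

step 0: "10000"  (len 5)
step 1: "00000"  (len 5)
step 2: "0000"  (len 4)
step 3: "000"  (len 3)
step 4: "00"  (len 2)
step 5: "0"  (len 1)
step 6: (halted — word empty)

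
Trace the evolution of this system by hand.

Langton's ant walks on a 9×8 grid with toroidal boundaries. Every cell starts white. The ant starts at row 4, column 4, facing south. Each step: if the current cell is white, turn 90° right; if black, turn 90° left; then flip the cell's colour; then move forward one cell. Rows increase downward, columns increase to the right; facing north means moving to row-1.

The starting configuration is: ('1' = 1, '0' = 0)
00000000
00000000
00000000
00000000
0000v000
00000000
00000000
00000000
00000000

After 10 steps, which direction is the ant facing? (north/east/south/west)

step 0: 00000000
00000000
00000000
00000000
0000v000
00000000
00000000
00000000
00000000
step 1: 00000000
00000000
00000000
00000000
000<1000
00000000
00000000
00000000
00000000
step 2: 00000000
00000000
00000000
000^0000
00011000
00000000
00000000
00000000
00000000
step 3: 00000000
00000000
00000000
0001>000
00011000
00000000
00000000
00000000
00000000
step 4: 00000000
00000000
00000000
00011000
0001v000
00000000
00000000
00000000
00000000
step 5: 00000000
00000000
00000000
00011000
00010>00
00000000
00000000
00000000
00000000
step 6: 00000000
00000000
00000000
00011000
00010100
00000v00
00000000
00000000
00000000
step 7: 00000000
00000000
00000000
00011000
00010100
0000<100
00000000
00000000
00000000
step 8: 00000000
00000000
00000000
00011000
0001^100
00001100
00000000
00000000
00000000
step 9: 00000000
00000000
00000000
00011000
00011>00
00001100
00000000
00000000
00000000
step 10: 00000000
00000000
00000000
00011^00
00011000
00001100
00000000
00000000
00000000

north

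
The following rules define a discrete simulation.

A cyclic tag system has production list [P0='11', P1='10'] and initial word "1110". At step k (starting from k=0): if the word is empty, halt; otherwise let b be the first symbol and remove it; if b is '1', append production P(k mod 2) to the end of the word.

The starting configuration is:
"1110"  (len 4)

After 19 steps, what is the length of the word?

t=0: "1110"  (len 4)
t=1: "11011"  (len 5)
t=2: "101110"  (len 6)
t=3: "0111011"  (len 7)
t=4: "111011"  (len 6)
t=5: "1101111"  (len 7)
t=6: "10111110"  (len 8)
t=7: "011111011"  (len 9)
t=8: "11111011"  (len 8)
t=9: "111101111"  (len 9)
t=10: "1110111110"  (len 10)
t=11: "11011111011"  (len 11)
t=12: "101111101110"  (len 12)
t=13: "0111110111011"  (len 13)
t=14: "111110111011"  (len 12)
t=15: "1111011101111"  (len 13)
t=16: "11101110111110"  (len 14)
t=17: "110111011111011"  (len 15)
t=18: "1011101111101110"  (len 16)
t=19: "01110111110111011"  (len 17)

17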